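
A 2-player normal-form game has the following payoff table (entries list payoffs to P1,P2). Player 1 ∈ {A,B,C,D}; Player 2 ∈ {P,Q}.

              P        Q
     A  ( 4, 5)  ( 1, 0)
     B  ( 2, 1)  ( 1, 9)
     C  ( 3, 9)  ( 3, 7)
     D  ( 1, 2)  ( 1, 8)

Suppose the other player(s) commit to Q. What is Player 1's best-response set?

u_1(A vs Q) = 1
u_1(B vs Q) = 1
u_1(C vs Q) = 3
u_1(D vs Q) = 1
max payoff 3 at {C}

BR_1 = {C}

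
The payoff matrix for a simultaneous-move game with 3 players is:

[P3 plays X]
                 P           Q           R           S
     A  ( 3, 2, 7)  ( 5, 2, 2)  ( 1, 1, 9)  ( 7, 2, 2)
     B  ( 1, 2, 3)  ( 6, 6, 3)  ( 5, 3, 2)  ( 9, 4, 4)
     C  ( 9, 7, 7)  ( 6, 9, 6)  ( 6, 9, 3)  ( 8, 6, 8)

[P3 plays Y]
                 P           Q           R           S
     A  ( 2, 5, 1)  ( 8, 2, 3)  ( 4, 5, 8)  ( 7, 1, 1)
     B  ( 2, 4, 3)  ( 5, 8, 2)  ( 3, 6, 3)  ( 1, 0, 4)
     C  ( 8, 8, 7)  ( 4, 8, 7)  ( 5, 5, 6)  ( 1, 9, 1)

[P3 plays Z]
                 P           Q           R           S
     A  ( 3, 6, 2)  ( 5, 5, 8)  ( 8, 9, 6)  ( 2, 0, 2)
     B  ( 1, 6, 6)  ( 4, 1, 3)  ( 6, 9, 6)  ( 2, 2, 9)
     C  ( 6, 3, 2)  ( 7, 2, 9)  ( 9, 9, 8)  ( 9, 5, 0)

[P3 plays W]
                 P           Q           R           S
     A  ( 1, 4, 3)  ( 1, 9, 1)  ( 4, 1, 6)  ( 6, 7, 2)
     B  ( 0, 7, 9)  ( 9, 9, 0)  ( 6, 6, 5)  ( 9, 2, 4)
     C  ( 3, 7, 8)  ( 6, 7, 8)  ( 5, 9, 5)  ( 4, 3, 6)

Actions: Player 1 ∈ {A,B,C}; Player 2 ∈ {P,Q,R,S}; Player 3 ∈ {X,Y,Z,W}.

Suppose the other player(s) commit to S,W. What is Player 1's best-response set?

u_1(A vs S,W) = 6
u_1(B vs S,W) = 9
u_1(C vs S,W) = 4
max payoff 9 at {B}

P1 best: {B}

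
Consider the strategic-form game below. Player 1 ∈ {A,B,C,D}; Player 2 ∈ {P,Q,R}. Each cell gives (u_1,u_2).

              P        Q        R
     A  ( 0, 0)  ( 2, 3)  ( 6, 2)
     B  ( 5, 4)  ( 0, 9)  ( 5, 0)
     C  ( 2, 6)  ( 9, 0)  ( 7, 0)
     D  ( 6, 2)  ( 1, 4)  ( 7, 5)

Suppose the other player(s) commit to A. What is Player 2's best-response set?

u_2(P vs A) = 0
u_2(Q vs A) = 3
u_2(R vs A) = 2
max payoff 3 at {Q}

argmax u_2 = {Q}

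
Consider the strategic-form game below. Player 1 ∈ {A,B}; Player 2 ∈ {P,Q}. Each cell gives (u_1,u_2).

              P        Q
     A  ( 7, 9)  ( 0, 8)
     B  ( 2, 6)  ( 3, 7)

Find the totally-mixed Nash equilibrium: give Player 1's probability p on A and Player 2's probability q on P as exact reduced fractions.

(p,q) = (1/2, 3/8)

P1 indiff ⇒ q·7+(1-q)·0 = q·2+(1-q)·3 ⇒ q(5) = (1-q)(3) ⇒ q = 3/8
P2 indiff ⇒ p·9+(1-p)·6 = p·8+(1-p)·7 ⇒ p(1) = (1-p)(1) ⇒ p = 1/2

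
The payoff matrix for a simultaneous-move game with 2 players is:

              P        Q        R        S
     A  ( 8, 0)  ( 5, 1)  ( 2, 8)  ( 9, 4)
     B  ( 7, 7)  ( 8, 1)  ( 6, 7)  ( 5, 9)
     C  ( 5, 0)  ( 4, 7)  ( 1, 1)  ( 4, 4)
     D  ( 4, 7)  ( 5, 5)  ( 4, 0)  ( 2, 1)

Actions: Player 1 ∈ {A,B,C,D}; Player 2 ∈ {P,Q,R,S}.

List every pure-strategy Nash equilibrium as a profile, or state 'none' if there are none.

(A,P): not NE [P2→R gives 8>0]
(A,Q): not NE [P1→B gives 8>5; P2→R gives 8>1]
(A,R): not NE [P1→B gives 6>2]
(A,S): not NE [P2→R gives 8>4]
(B,P): not NE [P1→A gives 8>7; P2→S gives 9>7]
(B,Q): not NE [P2→S gives 9>1]
(B,R): not NE [P2→S gives 9>7]
(B,S): not NE [P1→A gives 9>5]
(C,P): not NE [P1→A gives 8>5; P2→Q gives 7>0]
(C,Q): not NE [P1→B gives 8>4]
(C,R): not NE [P1→B gives 6>1; P2→Q gives 7>1]
(C,S): not NE [P1→A gives 9>4; P2→Q gives 7>4]
(D,P): not NE [P1→A gives 8>4]
(D,Q): not NE [P1→B gives 8>5; P2→P gives 7>5]
(D,R): not NE [P1→B gives 6>4; P2→P gives 7>0]
(D,S): not NE [P1→A gives 9>2; P2→P gives 7>1]

Equilibria: none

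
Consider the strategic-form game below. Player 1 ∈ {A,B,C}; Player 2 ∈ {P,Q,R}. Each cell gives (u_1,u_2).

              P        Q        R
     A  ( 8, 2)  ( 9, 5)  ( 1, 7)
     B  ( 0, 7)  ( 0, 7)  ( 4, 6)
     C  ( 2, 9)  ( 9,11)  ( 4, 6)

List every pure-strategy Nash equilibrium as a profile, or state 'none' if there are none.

PSNE = {(C,Q)}

(A,P): not NE [P2→R gives 7>2]
(A,Q): not NE [P2→R gives 7>5]
(A,R): not NE [P1→C gives 4>1]
(B,P): not NE [P1→A gives 8>0]
(B,Q): not NE [P1→C gives 9>0]
(B,R): not NE [P2→Q gives 7>6]
(C,P): not NE [P1→A gives 8>2; P2→Q gives 11>9]
(C,Q): NE
(C,R): not NE [P2→Q gives 11>6]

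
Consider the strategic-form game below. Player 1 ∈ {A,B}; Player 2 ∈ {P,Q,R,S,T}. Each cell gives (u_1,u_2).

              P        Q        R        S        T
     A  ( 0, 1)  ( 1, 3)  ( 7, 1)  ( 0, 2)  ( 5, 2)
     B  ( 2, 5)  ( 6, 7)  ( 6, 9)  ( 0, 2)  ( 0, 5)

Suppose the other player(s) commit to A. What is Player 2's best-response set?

argmax u_2 = {Q}

u_2(P vs A) = 1
u_2(Q vs A) = 3
u_2(R vs A) = 1
u_2(S vs A) = 2
u_2(T vs A) = 2
max payoff 3 at {Q}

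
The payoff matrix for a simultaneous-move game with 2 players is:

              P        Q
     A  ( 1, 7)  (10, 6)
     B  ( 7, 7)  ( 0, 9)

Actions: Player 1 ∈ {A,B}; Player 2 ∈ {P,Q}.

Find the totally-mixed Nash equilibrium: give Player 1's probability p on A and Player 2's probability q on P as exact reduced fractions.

P1 indiff ⇒ q·1+(1-q)·10 = q·7+(1-q)·0 ⇒ q(-6) = (1-q)(-10) ⇒ q = 5/8
P2 indiff ⇒ p·7+(1-p)·7 = p·6+(1-p)·9 ⇒ p(1) = (1-p)(2) ⇒ p = 2/3

p=2/3, q=5/8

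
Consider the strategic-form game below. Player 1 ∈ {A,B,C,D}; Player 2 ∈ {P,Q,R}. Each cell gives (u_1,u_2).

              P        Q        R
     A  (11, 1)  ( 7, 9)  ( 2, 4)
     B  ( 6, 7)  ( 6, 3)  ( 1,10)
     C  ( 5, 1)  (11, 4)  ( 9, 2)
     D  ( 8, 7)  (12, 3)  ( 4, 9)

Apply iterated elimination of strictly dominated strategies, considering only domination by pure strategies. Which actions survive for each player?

P1 drop B (A beats it: P:11>6 Q:7>6 R:2>1)
P2 drop P (R beats it: A:4>1 C:2>1 D:9>7)
P1 drop A (C beats it: Q:11>7 R:9>2)
P1→{C,D} P2→{Q,R}

Survivors P1:{C,D} P2:{Q,R}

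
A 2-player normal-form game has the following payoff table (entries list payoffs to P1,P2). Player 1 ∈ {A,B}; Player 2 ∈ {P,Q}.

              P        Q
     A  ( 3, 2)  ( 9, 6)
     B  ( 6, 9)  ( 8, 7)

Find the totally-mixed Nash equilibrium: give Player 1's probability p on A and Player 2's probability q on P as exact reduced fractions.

P1 mixes 1/3 on A; P2 mixes 1/4 on P

P1 indiff ⇒ q·3+(1-q)·9 = q·6+(1-q)·8 ⇒ q(-3) = (1-q)(-1) ⇒ q = 1/4
P2 indiff ⇒ p·2+(1-p)·9 = p·6+(1-p)·7 ⇒ p(-4) = (1-p)(-2) ⇒ p = 1/3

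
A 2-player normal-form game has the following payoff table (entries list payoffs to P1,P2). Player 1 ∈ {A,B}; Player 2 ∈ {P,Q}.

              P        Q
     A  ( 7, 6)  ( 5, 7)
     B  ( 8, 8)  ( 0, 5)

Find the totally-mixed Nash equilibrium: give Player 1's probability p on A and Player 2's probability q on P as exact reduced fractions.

(p,q) = (3/4, 5/6)

P1 indiff ⇒ q·7+(1-q)·5 = q·8+(1-q)·0 ⇒ q(-1) = (1-q)(-5) ⇒ q = 5/6
P2 indiff ⇒ p·6+(1-p)·8 = p·7+(1-p)·5 ⇒ p(-1) = (1-p)(-3) ⇒ p = 3/4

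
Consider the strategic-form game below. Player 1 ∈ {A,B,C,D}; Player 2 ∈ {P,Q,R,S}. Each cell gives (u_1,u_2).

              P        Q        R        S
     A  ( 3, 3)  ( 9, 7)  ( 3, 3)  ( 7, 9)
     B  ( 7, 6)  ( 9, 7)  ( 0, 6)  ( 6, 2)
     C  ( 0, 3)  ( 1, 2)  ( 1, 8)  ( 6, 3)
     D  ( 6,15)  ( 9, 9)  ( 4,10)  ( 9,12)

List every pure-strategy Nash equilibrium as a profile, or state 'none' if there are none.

PSNE = {(B,Q)}

(A,P): not NE [P1→B gives 7>3; P2→S gives 9>3]
(A,Q): not NE [P2→S gives 9>7]
(A,R): not NE [P1→D gives 4>3; P2→S gives 9>3]
(A,S): not NE [P1→D gives 9>7]
(B,P): not NE [P2→Q gives 7>6]
(B,Q): NE
(B,R): not NE [P1→D gives 4>0; P2→Q gives 7>6]
(B,S): not NE [P1→D gives 9>6; P2→Q gives 7>2]
(C,P): not NE [P1→B gives 7>0; P2→R gives 8>3]
(C,Q): not NE [P1→D gives 9>1; P2→R gives 8>2]
(C,R): not NE [P1→D gives 4>1]
(C,S): not NE [P1→D gives 9>6; P2→R gives 8>3]
(D,P): not NE [P1→B gives 7>6]
(D,Q): not NE [P2→P gives 15>9]
(D,R): not NE [P2→P gives 15>10]
(D,S): not NE [P2→P gives 15>12]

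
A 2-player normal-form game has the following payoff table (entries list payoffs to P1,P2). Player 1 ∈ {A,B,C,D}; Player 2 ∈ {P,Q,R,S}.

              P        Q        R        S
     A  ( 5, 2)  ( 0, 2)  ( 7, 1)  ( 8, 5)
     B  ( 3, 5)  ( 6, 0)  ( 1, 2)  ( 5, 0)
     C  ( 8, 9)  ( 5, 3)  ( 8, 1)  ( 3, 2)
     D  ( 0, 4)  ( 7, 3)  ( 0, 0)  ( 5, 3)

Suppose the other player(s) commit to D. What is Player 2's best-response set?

BR_2 = {P}

u_2(P vs D) = 4
u_2(Q vs D) = 3
u_2(R vs D) = 0
u_2(S vs D) = 3
max payoff 4 at {P}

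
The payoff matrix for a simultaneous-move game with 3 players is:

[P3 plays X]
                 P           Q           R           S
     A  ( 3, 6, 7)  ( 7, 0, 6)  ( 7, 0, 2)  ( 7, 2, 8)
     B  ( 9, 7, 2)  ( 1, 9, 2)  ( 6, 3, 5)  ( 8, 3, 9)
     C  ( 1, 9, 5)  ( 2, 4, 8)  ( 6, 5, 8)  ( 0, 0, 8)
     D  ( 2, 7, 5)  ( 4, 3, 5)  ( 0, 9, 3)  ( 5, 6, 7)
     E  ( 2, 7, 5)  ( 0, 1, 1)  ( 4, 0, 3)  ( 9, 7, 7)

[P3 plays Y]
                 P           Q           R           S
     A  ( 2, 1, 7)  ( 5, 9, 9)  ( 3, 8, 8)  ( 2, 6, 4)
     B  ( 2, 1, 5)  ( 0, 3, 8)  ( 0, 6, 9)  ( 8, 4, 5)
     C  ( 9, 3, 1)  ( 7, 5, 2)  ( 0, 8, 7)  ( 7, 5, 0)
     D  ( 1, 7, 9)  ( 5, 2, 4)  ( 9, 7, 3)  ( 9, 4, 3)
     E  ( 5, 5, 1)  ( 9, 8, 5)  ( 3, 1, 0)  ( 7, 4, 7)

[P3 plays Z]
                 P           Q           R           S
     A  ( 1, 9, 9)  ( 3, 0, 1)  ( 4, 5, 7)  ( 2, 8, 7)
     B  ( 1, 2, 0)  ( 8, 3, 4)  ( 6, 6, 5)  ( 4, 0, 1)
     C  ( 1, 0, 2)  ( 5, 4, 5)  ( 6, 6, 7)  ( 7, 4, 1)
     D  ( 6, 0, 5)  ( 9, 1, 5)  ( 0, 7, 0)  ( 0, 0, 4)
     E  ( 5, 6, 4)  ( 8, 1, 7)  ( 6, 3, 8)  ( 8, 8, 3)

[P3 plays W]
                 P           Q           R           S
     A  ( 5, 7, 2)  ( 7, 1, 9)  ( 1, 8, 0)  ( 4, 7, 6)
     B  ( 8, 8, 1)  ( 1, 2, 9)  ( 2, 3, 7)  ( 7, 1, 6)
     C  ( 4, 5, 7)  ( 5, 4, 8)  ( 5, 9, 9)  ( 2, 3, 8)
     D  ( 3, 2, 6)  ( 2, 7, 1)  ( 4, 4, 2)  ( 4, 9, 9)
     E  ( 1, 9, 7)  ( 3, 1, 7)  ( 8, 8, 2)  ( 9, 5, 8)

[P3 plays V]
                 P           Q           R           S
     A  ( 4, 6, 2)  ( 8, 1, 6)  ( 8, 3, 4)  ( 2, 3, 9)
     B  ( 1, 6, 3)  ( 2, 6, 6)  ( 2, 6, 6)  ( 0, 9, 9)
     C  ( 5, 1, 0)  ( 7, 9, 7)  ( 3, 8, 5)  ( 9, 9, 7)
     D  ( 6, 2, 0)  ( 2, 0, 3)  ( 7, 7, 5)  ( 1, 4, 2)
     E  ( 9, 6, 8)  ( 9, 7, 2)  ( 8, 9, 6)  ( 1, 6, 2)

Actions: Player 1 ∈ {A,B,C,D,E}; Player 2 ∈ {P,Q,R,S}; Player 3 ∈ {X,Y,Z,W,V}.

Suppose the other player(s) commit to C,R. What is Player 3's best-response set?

BR_3 = {W}

u_3(X vs C,R) = 8
u_3(Y vs C,R) = 7
u_3(Z vs C,R) = 7
u_3(W vs C,R) = 9
u_3(V vs C,R) = 5
max payoff 9 at {W}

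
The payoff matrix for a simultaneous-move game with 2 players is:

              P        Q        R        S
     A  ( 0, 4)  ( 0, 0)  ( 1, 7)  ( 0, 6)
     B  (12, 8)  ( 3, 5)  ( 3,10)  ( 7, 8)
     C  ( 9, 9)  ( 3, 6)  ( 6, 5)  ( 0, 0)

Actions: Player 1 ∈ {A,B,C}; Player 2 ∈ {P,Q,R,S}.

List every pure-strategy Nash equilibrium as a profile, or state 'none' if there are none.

No pure NE.

(A,P): not NE [P1→B gives 12>0; P2→R gives 7>4]
(A,Q): not NE [P1→C gives 3>0; P2→R gives 7>0]
(A,R): not NE [P1→C gives 6>1]
(A,S): not NE [P1→B gives 7>0; P2→R gives 7>6]
(B,P): not NE [P2→R gives 10>8]
(B,Q): not NE [P2→R gives 10>5]
(B,R): not NE [P1→C gives 6>3]
(B,S): not NE [P2→R gives 10>8]
(C,P): not NE [P1→B gives 12>9]
(C,Q): not NE [P2→P gives 9>6]
(C,R): not NE [P2→P gives 9>5]
(C,S): not NE [P1→B gives 7>0; P2→P gives 9>0]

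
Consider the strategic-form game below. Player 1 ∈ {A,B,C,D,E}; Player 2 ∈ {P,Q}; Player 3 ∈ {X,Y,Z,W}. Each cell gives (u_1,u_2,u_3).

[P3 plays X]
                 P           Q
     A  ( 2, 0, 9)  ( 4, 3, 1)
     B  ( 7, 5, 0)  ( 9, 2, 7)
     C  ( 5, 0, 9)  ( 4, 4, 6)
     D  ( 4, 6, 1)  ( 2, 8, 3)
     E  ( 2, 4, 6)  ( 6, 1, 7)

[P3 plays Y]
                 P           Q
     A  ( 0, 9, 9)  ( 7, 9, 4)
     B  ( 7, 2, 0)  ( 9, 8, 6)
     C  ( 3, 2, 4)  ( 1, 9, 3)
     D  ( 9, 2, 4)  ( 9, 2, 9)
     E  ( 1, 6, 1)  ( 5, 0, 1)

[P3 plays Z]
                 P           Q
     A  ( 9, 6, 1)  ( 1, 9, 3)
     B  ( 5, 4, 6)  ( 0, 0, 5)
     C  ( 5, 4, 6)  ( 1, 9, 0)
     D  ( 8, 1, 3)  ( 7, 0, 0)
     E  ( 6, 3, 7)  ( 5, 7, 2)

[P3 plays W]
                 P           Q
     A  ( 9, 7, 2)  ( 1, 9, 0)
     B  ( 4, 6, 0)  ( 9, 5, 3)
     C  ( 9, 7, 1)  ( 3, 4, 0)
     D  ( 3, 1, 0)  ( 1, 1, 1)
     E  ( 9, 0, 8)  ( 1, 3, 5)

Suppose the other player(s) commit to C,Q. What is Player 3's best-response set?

argmax u_3 = {X}

u_3(X vs C,Q) = 6
u_3(Y vs C,Q) = 3
u_3(Z vs C,Q) = 0
u_3(W vs C,Q) = 0
max payoff 6 at {X}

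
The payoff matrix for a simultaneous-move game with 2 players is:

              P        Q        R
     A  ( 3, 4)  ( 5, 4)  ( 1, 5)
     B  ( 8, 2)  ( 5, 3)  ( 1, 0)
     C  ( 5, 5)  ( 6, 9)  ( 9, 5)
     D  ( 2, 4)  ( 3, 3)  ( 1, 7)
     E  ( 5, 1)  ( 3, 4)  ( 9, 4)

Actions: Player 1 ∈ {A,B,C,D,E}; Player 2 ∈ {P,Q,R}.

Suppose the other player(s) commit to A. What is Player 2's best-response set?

argmax u_2 = {R}

u_2(P vs A) = 4
u_2(Q vs A) = 4
u_2(R vs A) = 5
max payoff 5 at {R}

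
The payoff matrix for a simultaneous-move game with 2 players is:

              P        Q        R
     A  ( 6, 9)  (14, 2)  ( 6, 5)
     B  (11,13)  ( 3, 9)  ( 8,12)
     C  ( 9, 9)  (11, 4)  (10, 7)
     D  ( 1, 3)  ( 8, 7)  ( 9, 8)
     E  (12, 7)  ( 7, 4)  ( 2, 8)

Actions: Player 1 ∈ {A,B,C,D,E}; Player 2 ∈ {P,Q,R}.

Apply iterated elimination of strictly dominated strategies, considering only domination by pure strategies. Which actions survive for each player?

P1 drop D (C beats it: P:9>1 Q:11>8 R:10>9)
P2 drop Q (P beats it: A:9>2 B:13>9 C:9>4 E:7>4)
P1 drop A (B beats it: P:11>6 R:8>6)
P1→{B,C,E} P2→{P,R}

Remaining: P1:{B,C,E} P2:{P,R}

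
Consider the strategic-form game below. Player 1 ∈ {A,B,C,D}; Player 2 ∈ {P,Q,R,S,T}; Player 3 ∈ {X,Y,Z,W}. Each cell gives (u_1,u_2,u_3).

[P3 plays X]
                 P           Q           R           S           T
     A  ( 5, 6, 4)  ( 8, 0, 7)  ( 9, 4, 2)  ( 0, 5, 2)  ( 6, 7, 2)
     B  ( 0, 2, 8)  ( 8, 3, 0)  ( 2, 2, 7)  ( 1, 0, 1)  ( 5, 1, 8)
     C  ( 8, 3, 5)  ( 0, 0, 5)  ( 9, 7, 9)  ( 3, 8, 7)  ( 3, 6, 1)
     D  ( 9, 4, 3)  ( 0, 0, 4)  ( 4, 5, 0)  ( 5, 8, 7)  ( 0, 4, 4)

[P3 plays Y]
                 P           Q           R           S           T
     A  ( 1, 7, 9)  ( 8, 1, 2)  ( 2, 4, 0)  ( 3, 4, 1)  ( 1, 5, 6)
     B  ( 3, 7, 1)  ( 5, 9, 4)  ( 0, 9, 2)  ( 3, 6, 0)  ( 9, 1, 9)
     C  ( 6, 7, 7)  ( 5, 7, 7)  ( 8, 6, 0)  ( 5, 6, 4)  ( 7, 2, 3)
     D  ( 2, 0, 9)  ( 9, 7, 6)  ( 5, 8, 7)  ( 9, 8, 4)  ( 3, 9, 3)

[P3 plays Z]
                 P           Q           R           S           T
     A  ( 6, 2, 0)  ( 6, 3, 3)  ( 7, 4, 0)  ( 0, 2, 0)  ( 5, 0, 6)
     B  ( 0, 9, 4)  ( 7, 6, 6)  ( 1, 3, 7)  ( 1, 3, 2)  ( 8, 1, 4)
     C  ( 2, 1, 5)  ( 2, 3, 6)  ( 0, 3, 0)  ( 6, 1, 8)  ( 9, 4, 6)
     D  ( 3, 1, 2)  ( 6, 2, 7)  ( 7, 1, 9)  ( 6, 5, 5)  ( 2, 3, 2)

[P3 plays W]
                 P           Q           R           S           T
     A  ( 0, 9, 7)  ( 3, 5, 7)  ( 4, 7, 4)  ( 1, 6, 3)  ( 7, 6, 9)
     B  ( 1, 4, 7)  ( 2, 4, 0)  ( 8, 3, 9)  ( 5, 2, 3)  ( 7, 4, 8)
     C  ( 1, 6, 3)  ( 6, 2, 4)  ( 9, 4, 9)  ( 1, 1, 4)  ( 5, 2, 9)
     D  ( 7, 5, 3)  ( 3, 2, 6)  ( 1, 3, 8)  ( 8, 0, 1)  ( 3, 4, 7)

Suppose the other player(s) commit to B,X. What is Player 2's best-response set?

u_2(P vs B,X) = 2
u_2(Q vs B,X) = 3
u_2(R vs B,X) = 2
u_2(S vs B,X) = 0
u_2(T vs B,X) = 1
max payoff 3 at {Q}

P2 best: {Q}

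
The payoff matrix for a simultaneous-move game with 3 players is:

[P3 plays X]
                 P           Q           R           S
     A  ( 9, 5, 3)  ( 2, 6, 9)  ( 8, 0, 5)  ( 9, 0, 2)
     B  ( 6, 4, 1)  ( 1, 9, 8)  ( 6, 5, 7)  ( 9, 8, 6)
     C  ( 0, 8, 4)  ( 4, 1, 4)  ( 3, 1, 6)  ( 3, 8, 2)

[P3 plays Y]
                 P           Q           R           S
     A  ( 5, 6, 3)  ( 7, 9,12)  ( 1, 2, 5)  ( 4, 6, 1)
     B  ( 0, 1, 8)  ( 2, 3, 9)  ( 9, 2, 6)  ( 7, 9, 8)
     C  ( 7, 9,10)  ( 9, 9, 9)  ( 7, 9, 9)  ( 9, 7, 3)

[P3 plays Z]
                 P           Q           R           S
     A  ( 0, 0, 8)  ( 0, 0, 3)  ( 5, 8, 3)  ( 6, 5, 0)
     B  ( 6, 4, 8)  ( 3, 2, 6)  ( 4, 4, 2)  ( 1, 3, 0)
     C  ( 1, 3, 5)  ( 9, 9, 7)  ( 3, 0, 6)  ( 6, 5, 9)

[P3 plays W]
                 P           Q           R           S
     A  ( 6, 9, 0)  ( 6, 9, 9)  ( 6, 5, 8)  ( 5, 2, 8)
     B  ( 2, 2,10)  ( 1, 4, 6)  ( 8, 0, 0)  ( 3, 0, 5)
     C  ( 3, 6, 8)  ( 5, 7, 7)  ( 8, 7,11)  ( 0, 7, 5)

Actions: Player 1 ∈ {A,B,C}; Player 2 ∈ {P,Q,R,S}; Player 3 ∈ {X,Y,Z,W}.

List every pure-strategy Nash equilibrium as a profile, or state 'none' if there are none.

(A,P,X): not NE [P2→Q gives 6>5; P3→Z gives 8>3]
(A,P,Y): not NE [P1→C gives 7>5; P2→Q gives 9>6; P3→Z gives 8>3]
(A,P,Z): not NE [P1→B gives 6>0; P2→R gives 8>0]
(A,P,W): not NE [P3→Z gives 8>0]
(A,Q,X): not NE [P1→C gives 4>2; P3→Y gives 12>9]
(A,Q,Y): not NE [P1→C gives 9>7]
(A,Q,Z): not NE [P1→C gives 9>0; P2→R gives 8>0; P3→Y gives 12>3]
(A,Q,W): not NE [P3→Y gives 12>9]
(A,R,X): not NE [P2→Q gives 6>0; P3→W gives 8>5]
(A,R,Y): not NE [P1→B gives 9>1; P2→Q gives 9>2; P3→W gives 8>5]
(A,R,Z): not NE [P3→W gives 8>3]
(A,R,W): not NE [P1→C gives 8>6; P2→Q gives 9>5]
(A,S,X): not NE [P2→Q gives 6>0; P3→W gives 8>2]
(A,S,Y): not NE [P1→C gives 9>4; P2→Q gives 9>6; P3→W gives 8>1]
(A,S,Z): not NE [P2→R gives 8>5; P3→W gives 8>0]
(A,S,W): not NE [P2→Q gives 9>2]
(B,P,X): not NE [P1→A gives 9>6; P2→Q gives 9>4; P3→W gives 10>1]
(B,P,Y): not NE [P1→C gives 7>0; P2→S gives 9>1; P3→W gives 10>8]
(B,P,Z): not NE [P3→W gives 10>8]
(B,P,W): not NE [P1→A gives 6>2; P2→Q gives 4>2]
(B,Q,X): not NE [P1→C gives 4>1; P3→Y gives 9>8]
(B,Q,Y): not NE [P1→C gives 9>2; P2→S gives 9>3]
(B,Q,Z): not NE [P1→C gives 9>3; P2→R gives 4>2; P3→Y gives 9>6]
(B,Q,W): not NE [P1→A gives 6>1; P3→Y gives 9>6]
(B,R,X): not NE [P1→A gives 8>6; P2→Q gives 9>5]
(B,R,Y): not NE [P2→S gives 9>2; P3→X gives 7>6]
(B,R,Z): not NE [P1→A gives 5>4; P3→X gives 7>2]
(B,R,W): not NE [P2→Q gives 4>0; P3→X gives 7>0]
(B,S,X): not NE [P2→Q gives 9>8; P3→Y gives 8>6]
(B,S,Y): not NE [P1→C gives 9>7]
(B,S,Z): not NE [P1→C gives 6>1; P2→R gives 4>3; P3→Y gives 8>0]
(B,S,W): not NE [P1→A gives 5>3; P2→Q gives 4>0; P3→Y gives 8>5]
(C,P,X): not NE [P1→A gives 9>0; P3→Y gives 10>4]
(C,P,Y): NE
(C,P,Z): not NE [P1→B gives 6>1; P2→Q gives 9>3; P3→Y gives 10>5]
(C,P,W): not NE [P1→A gives 6>3; P2→S gives 7>6; P3→Y gives 10>8]
(C,Q,X): not NE [P2→S gives 8>1; P3→Y gives 9>4]
(C,Q,Y): NE
(C,Q,Z): not NE [P3→Y gives 9>7]
(C,Q,W): not NE [P1→A gives 6>5; P3→Y gives 9>7]
(C,R,X): not NE [P1→A gives 8>3; P2→S gives 8>1; P3→W gives 11>6]
(C,R,Y): not NE [P1→B gives 9>7; P3→W gives 11>9]
(C,R,Z): not NE [P1→A gives 5>3; P2→Q gives 9>0; P3→W gives 11>6]
(C,R,W): NE
(C,S,X): not NE [P1→B gives 9>3; P3→Z gives 9>2]
(C,S,Y): not NE [P2→R gives 9>7; P3→Z gives 9>3]
(C,S,Z): not NE [P2→Q gives 9>5]
(C,S,W): not NE [P1→A gives 5>0; P3→Z gives 9>5]

PSNE = {(C,P,Y), (C,Q,Y), (C,R,W)}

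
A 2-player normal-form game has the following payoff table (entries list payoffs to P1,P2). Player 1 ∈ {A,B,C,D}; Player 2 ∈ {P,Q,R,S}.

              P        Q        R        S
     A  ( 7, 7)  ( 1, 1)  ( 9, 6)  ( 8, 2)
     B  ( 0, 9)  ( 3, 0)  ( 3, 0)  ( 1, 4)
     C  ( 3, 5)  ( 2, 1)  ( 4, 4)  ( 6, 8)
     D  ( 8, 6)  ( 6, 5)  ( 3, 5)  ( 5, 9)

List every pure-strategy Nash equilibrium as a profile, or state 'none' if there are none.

(A,P): not NE [P1→D gives 8>7]
(A,Q): not NE [P1→D gives 6>1; P2→P gives 7>1]
(A,R): not NE [P2→P gives 7>6]
(A,S): not NE [P2→P gives 7>2]
(B,P): not NE [P1→D gives 8>0]
(B,Q): not NE [P1→D gives 6>3; P2→P gives 9>0]
(B,R): not NE [P1→A gives 9>3; P2→P gives 9>0]
(B,S): not NE [P1→A gives 8>1; P2→P gives 9>4]
(C,P): not NE [P1→D gives 8>3; P2→S gives 8>5]
(C,Q): not NE [P1→D gives 6>2; P2→S gives 8>1]
(C,R): not NE [P1→A gives 9>4; P2→S gives 8>4]
(C,S): not NE [P1→A gives 8>6]
(D,P): not NE [P2→S gives 9>6]
(D,Q): not NE [P2→S gives 9>5]
(D,R): not NE [P1→A gives 9>3; P2→S gives 9>5]
(D,S): not NE [P1→A gives 8>5]

Equilibria: none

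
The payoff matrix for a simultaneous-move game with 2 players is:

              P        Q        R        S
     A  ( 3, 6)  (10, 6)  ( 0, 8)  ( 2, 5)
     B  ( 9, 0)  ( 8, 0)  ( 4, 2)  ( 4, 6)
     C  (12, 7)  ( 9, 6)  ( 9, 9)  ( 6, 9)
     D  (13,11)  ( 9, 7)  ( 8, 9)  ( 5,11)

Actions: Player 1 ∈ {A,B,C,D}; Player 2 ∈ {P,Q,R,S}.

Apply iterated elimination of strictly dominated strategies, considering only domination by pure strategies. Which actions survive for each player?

Survivors P1:{C,D} P2:{P,R,S}

P1 drop B (C beats it: P:12>9 Q:9>8 R:9>4 S:6>4)
P2 drop Q (R beats it: A:8>6 C:9>6 D:9>7)
P1 drop A (C beats it: P:12>3 R:9>0 S:6>2)
P1→{C,D} P2→{P,R,S}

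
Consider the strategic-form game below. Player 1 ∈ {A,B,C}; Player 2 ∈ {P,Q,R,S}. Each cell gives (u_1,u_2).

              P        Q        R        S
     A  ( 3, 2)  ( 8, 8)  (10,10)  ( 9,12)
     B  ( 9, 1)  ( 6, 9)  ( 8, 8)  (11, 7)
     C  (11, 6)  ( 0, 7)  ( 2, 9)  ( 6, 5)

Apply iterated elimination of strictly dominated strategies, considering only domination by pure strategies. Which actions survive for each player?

Survivors P1:{A,B} P2:{Q,R,S}

P2 drop P (Q beats it: A:8>2 B:9>1 C:7>6)
P1 drop C (A beats it: Q:8>0 R:10>2 S:9>6)
P1→{A,B} P2→{Q,R,S}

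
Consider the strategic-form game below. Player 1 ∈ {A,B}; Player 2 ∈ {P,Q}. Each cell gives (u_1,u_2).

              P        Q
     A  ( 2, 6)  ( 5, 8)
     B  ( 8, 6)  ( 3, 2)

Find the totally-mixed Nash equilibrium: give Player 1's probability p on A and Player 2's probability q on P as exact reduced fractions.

P1 indiff ⇒ q·2+(1-q)·5 = q·8+(1-q)·3 ⇒ q(-6) = (1-q)(-2) ⇒ q = 1/4
P2 indiff ⇒ p·6+(1-p)·6 = p·8+(1-p)·2 ⇒ p(-2) = (1-p)(-4) ⇒ p = 2/3

(p,q) = (2/3, 1/4)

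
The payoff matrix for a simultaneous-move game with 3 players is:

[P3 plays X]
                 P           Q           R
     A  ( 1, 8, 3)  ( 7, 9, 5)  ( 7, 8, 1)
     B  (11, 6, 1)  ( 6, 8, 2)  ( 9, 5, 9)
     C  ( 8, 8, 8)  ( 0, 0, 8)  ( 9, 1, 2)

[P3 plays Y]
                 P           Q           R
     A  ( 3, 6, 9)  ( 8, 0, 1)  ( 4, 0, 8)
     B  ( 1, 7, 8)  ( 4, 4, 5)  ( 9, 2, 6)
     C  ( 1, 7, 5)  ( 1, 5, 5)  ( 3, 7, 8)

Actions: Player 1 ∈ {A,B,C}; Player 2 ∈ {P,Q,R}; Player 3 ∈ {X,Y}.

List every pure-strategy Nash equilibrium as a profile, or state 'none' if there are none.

(A,P,X): not NE [P1→B gives 11>1; P2→Q gives 9>8; P3→Y gives 9>3]
(A,P,Y): NE
(A,Q,X): NE
(A,Q,Y): not NE [P2→P gives 6>0; P3→X gives 5>1]
(A,R,X): not NE [P1→C gives 9>7; P2→Q gives 9>8; P3→Y gives 8>1]
(A,R,Y): not NE [P1→B gives 9>4; P2→P gives 6>0]
(B,P,X): not NE [P2→Q gives 8>6; P3→Y gives 8>1]
(B,P,Y): not NE [P1→A gives 3>1]
(B,Q,X): not NE [P1→A gives 7>6; P3→Y gives 5>2]
(B,Q,Y): not NE [P1→A gives 8>4; P2→P gives 7>4]
(B,R,X): not NE [P2→Q gives 8>5]
(B,R,Y): not NE [P2→P gives 7>2; P3→X gives 9>6]
(C,P,X): not NE [P1→B gives 11>8]
(C,P,Y): not NE [P1→A gives 3>1; P3→X gives 8>5]
(C,Q,X): not NE [P1→A gives 7>0; P2→P gives 8>0]
(C,Q,Y): not NE [P1→A gives 8>1; P2→R gives 7>5; P3→X gives 8>5]
(C,R,X): not NE [P2→P gives 8>1; P3→Y gives 8>2]
(C,R,Y): not NE [P1→B gives 9>3]

NE set: (A,P,Y), (A,Q,X)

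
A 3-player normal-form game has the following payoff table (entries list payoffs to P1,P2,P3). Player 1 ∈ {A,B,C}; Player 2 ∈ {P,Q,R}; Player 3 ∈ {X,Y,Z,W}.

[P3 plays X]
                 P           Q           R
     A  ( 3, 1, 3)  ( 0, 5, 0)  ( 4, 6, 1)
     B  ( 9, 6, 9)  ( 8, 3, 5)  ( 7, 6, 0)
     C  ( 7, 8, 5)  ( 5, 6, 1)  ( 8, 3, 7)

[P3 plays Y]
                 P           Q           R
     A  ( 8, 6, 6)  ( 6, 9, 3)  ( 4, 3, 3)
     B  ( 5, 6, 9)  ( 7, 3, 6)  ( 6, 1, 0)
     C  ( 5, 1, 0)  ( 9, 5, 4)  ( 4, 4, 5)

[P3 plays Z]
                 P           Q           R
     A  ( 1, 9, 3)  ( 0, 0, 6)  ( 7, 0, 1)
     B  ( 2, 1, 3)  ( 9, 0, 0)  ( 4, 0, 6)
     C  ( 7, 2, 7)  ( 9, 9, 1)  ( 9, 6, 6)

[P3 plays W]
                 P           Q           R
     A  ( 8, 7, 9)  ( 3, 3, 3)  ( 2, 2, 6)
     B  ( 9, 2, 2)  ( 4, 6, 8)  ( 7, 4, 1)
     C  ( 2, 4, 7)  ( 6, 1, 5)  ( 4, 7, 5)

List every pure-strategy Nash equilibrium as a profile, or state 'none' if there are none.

Nash profiles: (B,P,X)

(A,P,X): not NE [P1→B gives 9>3; P2→R gives 6>1; P3→W gives 9>3]
(A,P,Y): not NE [P2→Q gives 9>6; P3→W gives 9>6]
(A,P,Z): not NE [P1→C gives 7>1; P3→W gives 9>3]
(A,P,W): not NE [P1→B gives 9>8]
(A,Q,X): not NE [P1→B gives 8>0; P2→R gives 6>5; P3→Z gives 6>0]
(A,Q,Y): not NE [P1→C gives 9>6; P3→Z gives 6>3]
(A,Q,Z): not NE [P1→C gives 9>0; P2→P gives 9>0]
(A,Q,W): not NE [P1→C gives 6>3; P2→P gives 7>3; P3→Z gives 6>3]
(A,R,X): not NE [P1→C gives 8>4; P3→W gives 6>1]
(A,R,Y): not NE [P1→B gives 6>4; P2→Q gives 9>3; P3→W gives 6>3]
(A,R,Z): not NE [P1→C gives 9>7; P2→P gives 9>0; P3→W gives 6>1]
(A,R,W): not NE [P1→B gives 7>2; P2→P gives 7>2]
(B,P,X): NE
(B,P,Y): not NE [P1→A gives 8>5]
(B,P,Z): not NE [P1→C gives 7>2; P3→Y gives 9>3]
(B,P,W): not NE [P2→Q gives 6>2; P3→Y gives 9>2]
(B,Q,X): not NE [P2→R gives 6>3; P3→W gives 8>5]
(B,Q,Y): not NE [P1→C gives 9>7; P2→P gives 6>3; P3→W gives 8>6]
(B,Q,Z): not NE [P2→P gives 1>0; P3→W gives 8>0]
(B,Q,W): not NE [P1→C gives 6>4]
(B,R,X): not NE [P1→C gives 8>7; P3→Z gives 6>0]
(B,R,Y): not NE [P2→P gives 6>1; P3→Z gives 6>0]
(B,R,Z): not NE [P1→C gives 9>4; P2→P gives 1>0]
(B,R,W): not NE [P2→Q gives 6>4; P3→Z gives 6>1]
(C,P,X): not NE [P1→B gives 9>7; P3→W gives 7>5]
(C,P,Y): not NE [P1→A gives 8>5; P2→Q gives 5>1; P3→W gives 7>0]
(C,P,Z): not NE [P2→Q gives 9>2]
(C,P,W): not NE [P1→B gives 9>2; P2→R gives 7>4]
(C,Q,X): not NE [P1→B gives 8>5; P2→P gives 8>6; P3→W gives 5>1]
(C,Q,Y): not NE [P3→W gives 5>4]
(C,Q,Z): not NE [P3→W gives 5>1]
(C,Q,W): not NE [P2→R gives 7>1]
(C,R,X): not NE [P2→P gives 8>3]
(C,R,Y): not NE [P1→B gives 6>4; P2→Q gives 5>4; P3→X gives 7>5]
(C,R,Z): not NE [P2→Q gives 9>6; P3→X gives 7>6]
(C,R,W): not NE [P1→B gives 7>4; P3→X gives 7>5]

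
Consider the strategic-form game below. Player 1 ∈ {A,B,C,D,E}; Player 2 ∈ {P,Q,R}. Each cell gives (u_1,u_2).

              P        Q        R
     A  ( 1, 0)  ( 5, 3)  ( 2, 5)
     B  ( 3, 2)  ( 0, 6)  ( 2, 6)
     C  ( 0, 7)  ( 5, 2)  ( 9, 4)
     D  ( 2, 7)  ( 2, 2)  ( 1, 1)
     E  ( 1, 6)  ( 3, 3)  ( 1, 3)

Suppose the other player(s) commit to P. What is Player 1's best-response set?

u_1(A vs P) = 1
u_1(B vs P) = 3
u_1(C vs P) = 0
u_1(D vs P) = 2
u_1(E vs P) = 1
max payoff 3 at {B}

argmax u_1 = {B}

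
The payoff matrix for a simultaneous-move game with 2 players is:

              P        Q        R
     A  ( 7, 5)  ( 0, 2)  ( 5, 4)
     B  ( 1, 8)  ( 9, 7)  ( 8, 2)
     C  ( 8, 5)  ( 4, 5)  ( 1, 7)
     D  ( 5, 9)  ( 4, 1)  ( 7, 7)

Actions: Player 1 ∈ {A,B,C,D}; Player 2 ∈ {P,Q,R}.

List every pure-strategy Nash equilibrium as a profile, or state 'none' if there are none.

Equilibria: none

(A,P): not NE [P1→C gives 8>7]
(A,Q): not NE [P1→B gives 9>0; P2→P gives 5>2]
(A,R): not NE [P1→B gives 8>5; P2→P gives 5>4]
(B,P): not NE [P1→C gives 8>1]
(B,Q): not NE [P2→P gives 8>7]
(B,R): not NE [P2→P gives 8>2]
(C,P): not NE [P2→R gives 7>5]
(C,Q): not NE [P1→B gives 9>4; P2→R gives 7>5]
(C,R): not NE [P1→B gives 8>1]
(D,P): not NE [P1→C gives 8>5]
(D,Q): not NE [P1→B gives 9>4; P2→P gives 9>1]
(D,R): not NE [P1→B gives 8>7; P2→P gives 9>7]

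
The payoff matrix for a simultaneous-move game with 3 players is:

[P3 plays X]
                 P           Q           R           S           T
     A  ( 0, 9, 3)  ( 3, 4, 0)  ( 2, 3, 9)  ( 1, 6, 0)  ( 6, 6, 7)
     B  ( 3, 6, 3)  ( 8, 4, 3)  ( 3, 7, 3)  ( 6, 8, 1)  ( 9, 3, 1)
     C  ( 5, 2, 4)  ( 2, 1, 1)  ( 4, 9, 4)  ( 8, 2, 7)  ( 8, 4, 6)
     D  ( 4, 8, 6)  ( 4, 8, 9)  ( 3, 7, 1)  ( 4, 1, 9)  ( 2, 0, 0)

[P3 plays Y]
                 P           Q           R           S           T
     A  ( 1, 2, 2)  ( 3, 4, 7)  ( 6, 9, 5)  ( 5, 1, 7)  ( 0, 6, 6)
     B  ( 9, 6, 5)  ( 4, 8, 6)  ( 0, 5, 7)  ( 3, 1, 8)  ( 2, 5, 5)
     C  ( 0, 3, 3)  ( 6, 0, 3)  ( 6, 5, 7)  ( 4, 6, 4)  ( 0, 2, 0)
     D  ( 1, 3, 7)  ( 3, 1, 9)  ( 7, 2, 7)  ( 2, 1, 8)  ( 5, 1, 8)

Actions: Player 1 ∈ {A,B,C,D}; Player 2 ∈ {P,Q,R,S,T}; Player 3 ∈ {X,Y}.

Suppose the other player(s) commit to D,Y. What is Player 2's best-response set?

u_2(P vs D,Y) = 3
u_2(Q vs D,Y) = 1
u_2(R vs D,Y) = 2
u_2(S vs D,Y) = 1
u_2(T vs D,Y) = 1
max payoff 3 at {P}

BR_2 = {P}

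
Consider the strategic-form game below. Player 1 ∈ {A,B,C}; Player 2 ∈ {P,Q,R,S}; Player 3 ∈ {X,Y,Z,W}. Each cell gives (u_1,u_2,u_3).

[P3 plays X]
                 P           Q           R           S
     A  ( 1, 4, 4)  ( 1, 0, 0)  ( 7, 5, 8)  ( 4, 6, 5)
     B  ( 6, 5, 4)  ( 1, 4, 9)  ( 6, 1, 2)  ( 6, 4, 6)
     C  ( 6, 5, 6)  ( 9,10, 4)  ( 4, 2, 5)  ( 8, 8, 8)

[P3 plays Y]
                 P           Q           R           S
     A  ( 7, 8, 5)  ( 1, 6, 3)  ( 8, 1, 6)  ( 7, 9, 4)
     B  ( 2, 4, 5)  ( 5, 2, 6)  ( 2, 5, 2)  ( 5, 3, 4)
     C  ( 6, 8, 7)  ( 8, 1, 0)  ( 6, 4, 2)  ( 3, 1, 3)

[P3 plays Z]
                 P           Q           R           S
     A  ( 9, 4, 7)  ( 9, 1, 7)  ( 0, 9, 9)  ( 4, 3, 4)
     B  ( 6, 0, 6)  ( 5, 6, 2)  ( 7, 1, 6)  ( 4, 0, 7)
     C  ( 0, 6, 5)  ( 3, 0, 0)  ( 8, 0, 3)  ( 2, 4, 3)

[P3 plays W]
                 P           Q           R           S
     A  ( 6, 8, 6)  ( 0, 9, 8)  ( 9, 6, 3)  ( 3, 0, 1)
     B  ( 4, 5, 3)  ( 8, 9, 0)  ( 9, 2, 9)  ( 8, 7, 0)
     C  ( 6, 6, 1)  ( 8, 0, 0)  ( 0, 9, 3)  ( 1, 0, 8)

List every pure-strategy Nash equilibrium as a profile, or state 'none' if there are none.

NE set: (C,Q,X)

(A,P,X): not NE [P1→C gives 6>1; P2→S gives 6>4; P3→Z gives 7>4]
(A,P,Y): not NE [P2→S gives 9>8; P3→Z gives 7>5]
(A,P,Z): not NE [P2→R gives 9>4]
(A,P,W): not NE [P2→Q gives 9>8; P3→Z gives 7>6]
(A,Q,X): not NE [P1→C gives 9>1; P2→S gives 6>0; P3→W gives 8>0]
(A,Q,Y): not NE [P1→C gives 8>1; P2→S gives 9>6; P3→W gives 8>3]
(A,Q,Z): not NE [P2→R gives 9>1; P3→W gives 8>7]
(A,Q,W): not NE [P1→C gives 8>0]
(A,R,X): not NE [P2→S gives 6>5; P3→Z gives 9>8]
(A,R,Y): not NE [P2→S gives 9>1; P3→Z gives 9>6]
(A,R,Z): not NE [P1→C gives 8>0]
(A,R,W): not NE [P2→Q gives 9>6; P3→Z gives 9>3]
(A,S,X): not NE [P1→C gives 8>4]
(A,S,Y): not NE [P3→X gives 5>4]
(A,S,Z): not NE [P2→R gives 9>3; P3→X gives 5>4]
(A,S,W): not NE [P1→B gives 8>3; P2→Q gives 9>0; P3→X gives 5>1]
(B,P,X): not NE [P3→Z gives 6>4]
(B,P,Y): not NE [P1→A gives 7>2; P2→R gives 5>4; P3→Z gives 6>5]
(B,P,Z): not NE [P1→A gives 9>6; P2→Q gives 6>0]
(B,P,W): not NE [P1→C gives 6>4; P2→Q gives 9>5; P3→Z gives 6>3]
(B,Q,X): not NE [P1→C gives 9>1; P2→P gives 5>4]
(B,Q,Y): not NE [P1→C gives 8>5; P2→R gives 5>2; P3→X gives 9>6]
(B,Q,Z): not NE [P1→A gives 9>5; P3→X gives 9>2]
(B,Q,W): not NE [P3→X gives 9>0]
(B,R,X): not NE [P1→A gives 7>6; P2→P gives 5>1; P3→W gives 9>2]
(B,R,Y): not NE [P1→A gives 8>2; P3→W gives 9>2]
(B,R,Z): not NE [P1→C gives 8>7; P2→Q gives 6>1; P3→W gives 9>6]
(B,R,W): not NE [P2→Q gives 9>2]
(B,S,X): not NE [P1→C gives 8>6; P2→P gives 5>4; P3→Z gives 7>6]
(B,S,Y): not NE [P1→A gives 7>5; P2→R gives 5>3; P3→Z gives 7>4]
(B,S,Z): not NE [P2→Q gives 6>0]
(B,S,W): not NE [P2→Q gives 9>7; P3→Z gives 7>0]
(C,P,X): not NE [P2→Q gives 10>5; P3→Y gives 7>6]
(C,P,Y): not NE [P1→A gives 7>6]
(C,P,Z): not NE [P1→A gives 9>0; P3→Y gives 7>5]
(C,P,W): not NE [P2→R gives 9>6; P3→Y gives 7>1]
(C,Q,X): NE
(C,Q,Y): not NE [P2→P gives 8>1; P3→X gives 4>0]
(C,Q,Z): not NE [P1→A gives 9>3; P2→P gives 6>0; P3→X gives 4>0]
(C,Q,W): not NE [P2→R gives 9>0; P3→X gives 4>0]
(C,R,X): not NE [P1→A gives 7>4; P2→Q gives 10>2]
(C,R,Y): not NE [P1→A gives 8>6; P2→P gives 8>4; P3→X gives 5>2]
(C,R,Z): not NE [P2→P gives 6>0; P3→X gives 5>3]
(C,R,W): not NE [P1→B gives 9>0; P3→X gives 5>3]
(C,S,X): not NE [P2→Q gives 10>8]
(C,S,Y): not NE [P1→A gives 7>3; P2→P gives 8>1; P3→W gives 8>3]
(C,S,Z): not NE [P1→B gives 4>2; P2→P gives 6>4; P3→W gives 8>3]
(C,S,W): not NE [P1→B gives 8>1; P2→R gives 9>0]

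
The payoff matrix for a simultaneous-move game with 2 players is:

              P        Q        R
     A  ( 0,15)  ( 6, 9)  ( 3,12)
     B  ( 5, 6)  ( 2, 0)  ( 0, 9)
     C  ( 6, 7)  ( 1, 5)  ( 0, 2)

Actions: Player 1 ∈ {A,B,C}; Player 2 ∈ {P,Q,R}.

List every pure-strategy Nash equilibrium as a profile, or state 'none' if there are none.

(A,P): not NE [P1→C gives 6>0]
(A,Q): not NE [P2→P gives 15>9]
(A,R): not NE [P2→P gives 15>12]
(B,P): not NE [P1→C gives 6>5; P2→R gives 9>6]
(B,Q): not NE [P1→A gives 6>2; P2→R gives 9>0]
(B,R): not NE [P1→A gives 3>0]
(C,P): NE
(C,Q): not NE [P1→A gives 6>1; P2→P gives 7>5]
(C,R): not NE [P1→A gives 3>0; P2→P gives 7>2]

PSNE = {(C,P)}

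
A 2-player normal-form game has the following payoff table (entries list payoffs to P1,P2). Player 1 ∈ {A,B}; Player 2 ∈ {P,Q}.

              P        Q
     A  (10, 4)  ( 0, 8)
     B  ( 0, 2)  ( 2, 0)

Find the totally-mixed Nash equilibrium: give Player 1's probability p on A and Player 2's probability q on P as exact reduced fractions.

p=1/3, q=1/6

P1 indiff ⇒ q·10+(1-q)·0 = q·0+(1-q)·2 ⇒ q(10) = (1-q)(2) ⇒ q = 1/6
P2 indiff ⇒ p·4+(1-p)·2 = p·8+(1-p)·0 ⇒ p(-4) = (1-p)(-2) ⇒ p = 1/3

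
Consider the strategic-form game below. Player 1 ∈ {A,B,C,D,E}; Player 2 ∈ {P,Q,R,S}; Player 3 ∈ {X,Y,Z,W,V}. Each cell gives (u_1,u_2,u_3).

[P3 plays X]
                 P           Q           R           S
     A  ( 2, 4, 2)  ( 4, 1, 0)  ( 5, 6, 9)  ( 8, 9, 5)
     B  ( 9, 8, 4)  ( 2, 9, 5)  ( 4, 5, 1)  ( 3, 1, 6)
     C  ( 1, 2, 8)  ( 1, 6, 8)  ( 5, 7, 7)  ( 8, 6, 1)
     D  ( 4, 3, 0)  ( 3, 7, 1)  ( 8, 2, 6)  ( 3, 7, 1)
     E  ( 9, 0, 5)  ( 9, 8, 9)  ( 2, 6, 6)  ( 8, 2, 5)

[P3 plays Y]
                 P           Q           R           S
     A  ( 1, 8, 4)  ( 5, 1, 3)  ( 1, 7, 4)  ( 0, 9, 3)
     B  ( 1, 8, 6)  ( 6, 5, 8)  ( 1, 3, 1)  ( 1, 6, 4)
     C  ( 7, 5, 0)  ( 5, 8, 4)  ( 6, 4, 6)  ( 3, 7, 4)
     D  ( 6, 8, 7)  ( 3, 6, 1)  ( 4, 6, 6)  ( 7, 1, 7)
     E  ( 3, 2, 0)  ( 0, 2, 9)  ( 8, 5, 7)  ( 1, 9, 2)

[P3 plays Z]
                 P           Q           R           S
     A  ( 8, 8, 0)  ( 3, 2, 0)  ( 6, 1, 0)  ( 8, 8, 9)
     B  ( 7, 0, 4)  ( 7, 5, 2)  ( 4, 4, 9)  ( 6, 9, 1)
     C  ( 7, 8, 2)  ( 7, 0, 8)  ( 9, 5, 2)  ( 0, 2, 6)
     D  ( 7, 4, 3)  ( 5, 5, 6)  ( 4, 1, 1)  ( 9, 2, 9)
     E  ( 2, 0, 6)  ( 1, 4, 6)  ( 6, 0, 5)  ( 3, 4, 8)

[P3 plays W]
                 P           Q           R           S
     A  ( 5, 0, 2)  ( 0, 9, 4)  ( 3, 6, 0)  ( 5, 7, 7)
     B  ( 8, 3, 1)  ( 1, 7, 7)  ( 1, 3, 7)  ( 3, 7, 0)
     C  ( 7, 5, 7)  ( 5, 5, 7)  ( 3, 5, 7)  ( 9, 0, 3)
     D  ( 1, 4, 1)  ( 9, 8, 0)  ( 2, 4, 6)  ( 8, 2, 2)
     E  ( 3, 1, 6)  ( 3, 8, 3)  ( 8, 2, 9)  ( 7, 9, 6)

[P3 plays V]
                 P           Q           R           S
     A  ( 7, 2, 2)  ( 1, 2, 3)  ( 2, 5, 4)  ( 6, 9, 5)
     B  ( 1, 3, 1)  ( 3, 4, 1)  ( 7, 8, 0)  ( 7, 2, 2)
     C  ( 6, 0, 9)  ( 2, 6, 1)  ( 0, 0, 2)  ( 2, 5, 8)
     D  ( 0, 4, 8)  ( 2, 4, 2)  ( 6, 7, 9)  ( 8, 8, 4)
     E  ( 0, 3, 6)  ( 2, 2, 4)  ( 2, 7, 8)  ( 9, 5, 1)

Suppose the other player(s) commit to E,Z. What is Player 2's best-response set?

u_2(P vs E,Z) = 0
u_2(Q vs E,Z) = 4
u_2(R vs E,Z) = 0
u_2(S vs E,Z) = 4
max payoff 4 at {Q,S}

P2 best: {Q,S}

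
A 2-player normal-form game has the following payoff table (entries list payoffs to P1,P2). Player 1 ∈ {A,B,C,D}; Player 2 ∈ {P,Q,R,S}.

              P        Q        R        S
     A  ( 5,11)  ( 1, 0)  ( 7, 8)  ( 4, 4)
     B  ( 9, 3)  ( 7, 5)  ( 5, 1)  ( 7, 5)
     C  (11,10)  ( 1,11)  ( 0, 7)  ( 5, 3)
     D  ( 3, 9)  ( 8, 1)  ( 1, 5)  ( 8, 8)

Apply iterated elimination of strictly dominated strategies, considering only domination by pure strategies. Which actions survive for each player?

Survivors P1:{B,C,D} P2:{P,Q,S}

P2 drop R (P beats it: A:11>8 B:3>1 C:10>7 D:9>5)
P1 drop A (B beats it: P:9>5 Q:7>1 S:7>4)
P1→{B,C,D} P2→{P,Q,S}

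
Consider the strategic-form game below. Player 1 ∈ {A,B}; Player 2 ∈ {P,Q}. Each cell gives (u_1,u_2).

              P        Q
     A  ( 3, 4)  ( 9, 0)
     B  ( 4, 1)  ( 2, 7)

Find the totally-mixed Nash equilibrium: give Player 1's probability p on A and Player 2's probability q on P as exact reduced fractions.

p=3/5, q=7/8

P1 indiff ⇒ q·3+(1-q)·9 = q·4+(1-q)·2 ⇒ q(-1) = (1-q)(-7) ⇒ q = 7/8
P2 indiff ⇒ p·4+(1-p)·1 = p·0+(1-p)·7 ⇒ p(4) = (1-p)(6) ⇒ p = 3/5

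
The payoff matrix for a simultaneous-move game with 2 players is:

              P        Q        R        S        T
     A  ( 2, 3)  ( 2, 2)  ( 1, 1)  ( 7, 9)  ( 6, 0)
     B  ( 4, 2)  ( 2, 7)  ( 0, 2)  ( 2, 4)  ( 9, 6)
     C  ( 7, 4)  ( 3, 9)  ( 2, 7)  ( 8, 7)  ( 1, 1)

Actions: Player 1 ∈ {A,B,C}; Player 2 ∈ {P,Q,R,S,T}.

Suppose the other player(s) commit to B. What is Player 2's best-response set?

u_2(P vs B) = 2
u_2(Q vs B) = 7
u_2(R vs B) = 2
u_2(S vs B) = 4
u_2(T vs B) = 6
max payoff 7 at {Q}

BR_2 = {Q}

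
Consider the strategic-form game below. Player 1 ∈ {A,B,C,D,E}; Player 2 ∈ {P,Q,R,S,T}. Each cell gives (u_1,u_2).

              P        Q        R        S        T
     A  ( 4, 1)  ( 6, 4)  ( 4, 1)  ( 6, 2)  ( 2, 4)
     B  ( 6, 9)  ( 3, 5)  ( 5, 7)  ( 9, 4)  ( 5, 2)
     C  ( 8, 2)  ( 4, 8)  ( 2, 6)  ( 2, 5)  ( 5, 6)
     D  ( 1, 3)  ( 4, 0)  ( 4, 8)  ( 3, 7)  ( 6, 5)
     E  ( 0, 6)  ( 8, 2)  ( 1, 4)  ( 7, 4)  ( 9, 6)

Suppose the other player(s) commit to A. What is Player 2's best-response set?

u_2(P vs A) = 1
u_2(Q vs A) = 4
u_2(R vs A) = 1
u_2(S vs A) = 2
u_2(T vs A) = 4
max payoff 4 at {Q,T}

BR_2 = {Q,T}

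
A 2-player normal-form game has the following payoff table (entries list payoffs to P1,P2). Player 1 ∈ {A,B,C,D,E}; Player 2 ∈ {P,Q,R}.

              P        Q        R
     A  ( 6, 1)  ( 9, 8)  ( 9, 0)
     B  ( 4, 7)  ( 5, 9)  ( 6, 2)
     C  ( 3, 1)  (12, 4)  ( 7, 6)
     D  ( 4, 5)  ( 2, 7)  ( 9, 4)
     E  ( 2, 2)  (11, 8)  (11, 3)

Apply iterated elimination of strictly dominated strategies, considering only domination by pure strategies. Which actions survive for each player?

Survivors P1:{C,E} P2:{Q,R}

P1 drop B (A beats it: P:6>4 Q:9>5 R:9>6)
P2 drop P (Q beats it: A:8>1 C:4>1 D:7>5 E:8>2)
P1 drop A (E beats it: Q:11>9 R:11>9)
P1 drop D (E beats it: Q:11>2 R:11>9)
P1→{C,E} P2→{Q,R}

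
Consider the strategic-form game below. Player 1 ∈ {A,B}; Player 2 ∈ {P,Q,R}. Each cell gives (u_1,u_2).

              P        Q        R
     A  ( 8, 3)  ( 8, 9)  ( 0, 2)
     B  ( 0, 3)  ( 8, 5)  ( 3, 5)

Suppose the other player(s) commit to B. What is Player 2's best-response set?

argmax u_2 = {Q,R}

u_2(P vs B) = 3
u_2(Q vs B) = 5
u_2(R vs B) = 5
max payoff 5 at {Q,R}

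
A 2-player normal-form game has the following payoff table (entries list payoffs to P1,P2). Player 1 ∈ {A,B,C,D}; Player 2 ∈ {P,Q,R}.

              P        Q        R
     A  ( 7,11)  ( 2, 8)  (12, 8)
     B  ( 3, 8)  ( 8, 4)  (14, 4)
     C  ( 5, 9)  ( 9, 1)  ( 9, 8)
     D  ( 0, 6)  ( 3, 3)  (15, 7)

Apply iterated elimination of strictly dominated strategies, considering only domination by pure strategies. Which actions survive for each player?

IESDS → P1:{A,B,D} P2:{P,R}

P2 drop Q (P beats it: A:11>8 B:8>4 C:9>1 D:6>3)
P1 drop C (A beats it: P:7>5 R:12>9)
P1→{A,B,D} P2→{P,R}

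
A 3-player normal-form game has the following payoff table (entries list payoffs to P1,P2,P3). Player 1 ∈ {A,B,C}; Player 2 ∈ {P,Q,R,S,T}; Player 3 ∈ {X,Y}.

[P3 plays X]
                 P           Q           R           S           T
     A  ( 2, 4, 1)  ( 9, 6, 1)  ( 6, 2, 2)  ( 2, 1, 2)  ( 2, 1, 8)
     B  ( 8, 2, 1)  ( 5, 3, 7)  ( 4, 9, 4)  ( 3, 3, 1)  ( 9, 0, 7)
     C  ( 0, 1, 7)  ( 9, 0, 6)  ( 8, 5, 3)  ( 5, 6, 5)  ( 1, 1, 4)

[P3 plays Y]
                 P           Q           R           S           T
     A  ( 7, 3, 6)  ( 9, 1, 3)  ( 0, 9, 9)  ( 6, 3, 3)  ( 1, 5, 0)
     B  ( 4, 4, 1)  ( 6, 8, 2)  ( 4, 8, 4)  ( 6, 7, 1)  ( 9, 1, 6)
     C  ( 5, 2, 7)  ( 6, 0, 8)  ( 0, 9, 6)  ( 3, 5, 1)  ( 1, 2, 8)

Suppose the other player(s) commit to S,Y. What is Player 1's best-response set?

u_1(A vs S,Y) = 6
u_1(B vs S,Y) = 6
u_1(C vs S,Y) = 3
max payoff 6 at {A,B}

P1 best: {A,B}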